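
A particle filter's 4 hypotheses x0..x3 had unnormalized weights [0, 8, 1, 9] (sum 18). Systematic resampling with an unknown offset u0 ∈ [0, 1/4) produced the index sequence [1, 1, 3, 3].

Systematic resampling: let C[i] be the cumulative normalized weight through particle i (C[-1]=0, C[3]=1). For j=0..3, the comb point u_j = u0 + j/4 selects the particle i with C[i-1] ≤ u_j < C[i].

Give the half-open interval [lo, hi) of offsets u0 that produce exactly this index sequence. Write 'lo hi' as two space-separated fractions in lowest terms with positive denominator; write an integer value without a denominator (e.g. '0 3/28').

0 7/36

C = [0, 4/9, 1/2, 1]
j=0 picked index 1: u0 ∈ [0, 4/9)
j=1 picked index 1: u0 ∈ [-1/4, 7/36)
j=2 picked index 3: u0 ∈ [0, 1/2)
j=3 picked index 3: u0 ∈ [-1/4, 1/4)
intersection: [0, 7/36)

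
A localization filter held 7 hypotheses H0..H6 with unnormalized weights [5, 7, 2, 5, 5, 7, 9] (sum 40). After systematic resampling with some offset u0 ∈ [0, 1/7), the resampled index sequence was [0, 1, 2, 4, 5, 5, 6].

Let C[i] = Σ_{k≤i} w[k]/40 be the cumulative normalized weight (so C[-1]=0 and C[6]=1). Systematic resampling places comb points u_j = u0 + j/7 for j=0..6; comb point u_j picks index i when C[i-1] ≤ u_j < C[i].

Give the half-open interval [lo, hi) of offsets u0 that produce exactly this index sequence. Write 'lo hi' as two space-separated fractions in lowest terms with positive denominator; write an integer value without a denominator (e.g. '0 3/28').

13/280 17/280

C = [1/8, 3/10, 7/20, 19/40, 3/5, 31/40, 1]
j=0 picked index 0: u0 ∈ [0, 1/8)
j=1 picked index 1: u0 ∈ [-1/56, 11/70)
j=2 picked index 2: u0 ∈ [1/70, 9/140)
j=3 picked index 4: u0 ∈ [13/280, 6/35)
j=4 picked index 5: u0 ∈ [1/35, 57/280)
j=5 picked index 5: u0 ∈ [-4/35, 17/280)
j=6 picked index 6: u0 ∈ [-23/280, 1/7)
intersection: [13/280, 17/280)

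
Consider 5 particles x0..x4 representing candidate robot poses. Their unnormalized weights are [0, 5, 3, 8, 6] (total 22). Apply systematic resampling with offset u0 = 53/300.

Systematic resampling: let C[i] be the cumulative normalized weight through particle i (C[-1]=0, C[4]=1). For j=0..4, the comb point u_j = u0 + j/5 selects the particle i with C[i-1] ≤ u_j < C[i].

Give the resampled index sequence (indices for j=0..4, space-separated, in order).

1 3 3 4 4

C = [0, 5/22, 4/11, 8/11, 1]
j=0: u_0=53/300 ∈ [0, 5/22) → index 1
j=1: u_1=113/300 ∈ [4/11, 8/11) → index 3
j=2: u_2=173/300 ∈ [4/11, 8/11) → index 3
j=3: u_3=233/300 ∈ [8/11, 1) → index 4
j=4: u_4=293/300 ∈ [8/11, 1) → index 4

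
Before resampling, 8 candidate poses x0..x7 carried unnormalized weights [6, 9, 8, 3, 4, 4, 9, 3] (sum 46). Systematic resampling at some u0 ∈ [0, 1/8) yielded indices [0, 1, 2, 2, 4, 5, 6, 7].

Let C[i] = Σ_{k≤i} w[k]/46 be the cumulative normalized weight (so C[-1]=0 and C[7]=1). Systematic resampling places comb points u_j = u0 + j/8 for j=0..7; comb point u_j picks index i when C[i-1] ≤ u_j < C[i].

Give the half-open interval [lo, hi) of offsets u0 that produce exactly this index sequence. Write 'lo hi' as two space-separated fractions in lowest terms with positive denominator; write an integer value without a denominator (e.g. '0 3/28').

7/92 21/184

C = [3/23, 15/46, 1/2, 13/23, 15/23, 17/23, 43/46, 1]
j=0 picked index 0: u0 ∈ [0, 3/23)
j=1 picked index 1: u0 ∈ [1/184, 37/184)
j=2 picked index 2: u0 ∈ [7/92, 1/4)
j=3 picked index 2: u0 ∈ [-9/184, 1/8)
j=4 picked index 4: u0 ∈ [3/46, 7/46)
j=5 picked index 5: u0 ∈ [5/184, 21/184)
j=6 picked index 6: u0 ∈ [-1/92, 17/92)
j=7 picked index 7: u0 ∈ [11/184, 1/8)
intersection: [7/92, 21/184)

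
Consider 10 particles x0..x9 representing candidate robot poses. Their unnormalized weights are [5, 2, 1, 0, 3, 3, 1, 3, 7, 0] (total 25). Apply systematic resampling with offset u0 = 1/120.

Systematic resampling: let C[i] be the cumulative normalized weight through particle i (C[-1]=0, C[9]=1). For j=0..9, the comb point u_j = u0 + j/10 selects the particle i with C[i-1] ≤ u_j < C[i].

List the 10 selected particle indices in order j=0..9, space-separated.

0 0 1 2 4 5 7 7 8 8

C = [1/5, 7/25, 8/25, 8/25, 11/25, 14/25, 3/5, 18/25, 1, 1]
j=0: u_0=1/120 ∈ [0, 1/5) → index 0
j=1: u_1=13/120 ∈ [0, 1/5) → index 0
j=2: u_2=5/24 ∈ [1/5, 7/25) → index 1
j=3: u_3=37/120 ∈ [7/25, 8/25) → index 2
j=4: u_4=49/120 ∈ [8/25, 11/25) → index 4
j=5: u_5=61/120 ∈ [11/25, 14/25) → index 5
j=6: u_6=73/120 ∈ [3/5, 18/25) → index 7
j=7: u_7=17/24 ∈ [3/5, 18/25) → index 7
j=8: u_8=97/120 ∈ [18/25, 1) → index 8
j=9: u_9=109/120 ∈ [18/25, 1) → index 8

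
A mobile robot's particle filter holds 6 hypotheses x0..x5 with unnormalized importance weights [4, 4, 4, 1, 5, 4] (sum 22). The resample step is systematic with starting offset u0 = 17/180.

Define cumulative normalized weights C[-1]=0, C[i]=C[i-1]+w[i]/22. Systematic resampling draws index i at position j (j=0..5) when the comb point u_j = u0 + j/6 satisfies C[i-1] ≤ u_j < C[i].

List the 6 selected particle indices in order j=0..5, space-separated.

C = [2/11, 4/11, 6/11, 13/22, 9/11, 1]
j=0: u_0=17/180 ∈ [0, 2/11) → index 0
j=1: u_1=47/180 ∈ [2/11, 4/11) → index 1
j=2: u_2=77/180 ∈ [4/11, 6/11) → index 2
j=3: u_3=107/180 ∈ [13/22, 9/11) → index 4
j=4: u_4=137/180 ∈ [13/22, 9/11) → index 4
j=5: u_5=167/180 ∈ [9/11, 1) → index 5

0 1 2 4 4 5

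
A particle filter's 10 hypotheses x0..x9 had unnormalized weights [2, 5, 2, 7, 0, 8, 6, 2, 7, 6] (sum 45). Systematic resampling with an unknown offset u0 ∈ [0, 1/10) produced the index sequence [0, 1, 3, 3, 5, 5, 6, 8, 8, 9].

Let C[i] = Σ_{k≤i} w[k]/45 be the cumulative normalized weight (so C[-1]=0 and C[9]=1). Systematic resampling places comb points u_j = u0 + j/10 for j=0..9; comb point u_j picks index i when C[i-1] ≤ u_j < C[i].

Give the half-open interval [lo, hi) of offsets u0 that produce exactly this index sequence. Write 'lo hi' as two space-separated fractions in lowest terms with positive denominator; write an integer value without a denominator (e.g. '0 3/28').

C = [2/45, 7/45, 1/5, 16/45, 16/45, 8/15, 2/3, 32/45, 13/15, 1]
j=0 picked index 0: u0 ∈ [0, 2/45)
j=1 picked index 1: u0 ∈ [-1/18, 1/18)
j=2 picked index 3: u0 ∈ [0, 7/45)
j=3 picked index 3: u0 ∈ [-1/10, 1/18)
j=4 picked index 5: u0 ∈ [-2/45, 2/15)
j=5 picked index 5: u0 ∈ [-13/90, 1/30)
j=6 picked index 6: u0 ∈ [-1/15, 1/15)
j=7 picked index 8: u0 ∈ [1/90, 1/6)
j=8 picked index 8: u0 ∈ [-4/45, 1/15)
j=9 picked index 9: u0 ∈ [-1/30, 1/10)
intersection: [1/90, 1/30)

1/90 1/30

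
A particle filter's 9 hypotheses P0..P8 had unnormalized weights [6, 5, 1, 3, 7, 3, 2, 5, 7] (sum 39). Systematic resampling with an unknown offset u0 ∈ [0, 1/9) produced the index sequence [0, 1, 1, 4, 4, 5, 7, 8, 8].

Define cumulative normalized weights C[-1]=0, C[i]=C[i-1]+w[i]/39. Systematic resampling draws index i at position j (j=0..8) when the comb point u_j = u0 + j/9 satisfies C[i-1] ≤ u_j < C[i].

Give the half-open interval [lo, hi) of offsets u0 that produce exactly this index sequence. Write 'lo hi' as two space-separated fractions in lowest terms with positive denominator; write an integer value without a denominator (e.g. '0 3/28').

2/39 7/117

C = [2/13, 11/39, 4/13, 5/13, 22/39, 25/39, 9/13, 32/39, 1]
j=0 picked index 0: u0 ∈ [0, 2/13)
j=1 picked index 1: u0 ∈ [5/117, 20/117)
j=2 picked index 1: u0 ∈ [-8/117, 7/117)
j=3 picked index 4: u0 ∈ [2/39, 3/13)
j=4 picked index 4: u0 ∈ [-7/117, 14/117)
j=5 picked index 5: u0 ∈ [1/117, 10/117)
j=6 picked index 7: u0 ∈ [1/39, 2/13)
j=7 picked index 8: u0 ∈ [5/117, 2/9)
j=8 picked index 8: u0 ∈ [-8/117, 1/9)
intersection: [2/39, 7/117)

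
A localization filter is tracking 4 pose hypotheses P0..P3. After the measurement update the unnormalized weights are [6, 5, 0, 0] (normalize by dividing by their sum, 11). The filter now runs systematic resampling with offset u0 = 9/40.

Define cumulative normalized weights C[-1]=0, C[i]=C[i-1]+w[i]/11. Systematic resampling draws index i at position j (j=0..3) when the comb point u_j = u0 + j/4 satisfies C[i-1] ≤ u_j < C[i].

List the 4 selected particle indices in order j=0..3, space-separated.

0 0 1 1

C = [6/11, 1, 1, 1]
j=0: u_0=9/40 ∈ [0, 6/11) → index 0
j=1: u_1=19/40 ∈ [0, 6/11) → index 0
j=2: u_2=29/40 ∈ [6/11, 1) → index 1
j=3: u_3=39/40 ∈ [6/11, 1) → index 1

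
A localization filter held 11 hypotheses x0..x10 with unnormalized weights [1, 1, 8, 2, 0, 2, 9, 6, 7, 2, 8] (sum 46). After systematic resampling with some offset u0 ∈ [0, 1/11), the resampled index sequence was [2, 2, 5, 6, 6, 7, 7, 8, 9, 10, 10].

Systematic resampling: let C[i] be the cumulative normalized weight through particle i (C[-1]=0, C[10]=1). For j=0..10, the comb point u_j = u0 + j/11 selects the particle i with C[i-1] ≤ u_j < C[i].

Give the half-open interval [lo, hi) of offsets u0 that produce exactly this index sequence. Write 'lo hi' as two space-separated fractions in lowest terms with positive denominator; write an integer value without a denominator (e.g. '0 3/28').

20/253 43/506

C = [1/46, 1/23, 5/23, 6/23, 6/23, 7/23, 1/2, 29/46, 18/23, 19/23, 1]
j=0 picked index 2: u0 ∈ [1/23, 5/23)
j=1 picked index 2: u0 ∈ [-12/253, 32/253)
j=2 picked index 5: u0 ∈ [20/253, 31/253)
j=3 picked index 6: u0 ∈ [8/253, 5/22)
j=4 picked index 6: u0 ∈ [-15/253, 3/22)
j=5 picked index 7: u0 ∈ [1/22, 89/506)
j=6 picked index 7: u0 ∈ [-1/22, 43/506)
j=7 picked index 8: u0 ∈ [-3/506, 37/253)
j=8 picked index 9: u0 ∈ [14/253, 25/253)
j=9 picked index 10: u0 ∈ [2/253, 2/11)
j=10 picked index 10: u0 ∈ [-21/253, 1/11)
intersection: [20/253, 43/506)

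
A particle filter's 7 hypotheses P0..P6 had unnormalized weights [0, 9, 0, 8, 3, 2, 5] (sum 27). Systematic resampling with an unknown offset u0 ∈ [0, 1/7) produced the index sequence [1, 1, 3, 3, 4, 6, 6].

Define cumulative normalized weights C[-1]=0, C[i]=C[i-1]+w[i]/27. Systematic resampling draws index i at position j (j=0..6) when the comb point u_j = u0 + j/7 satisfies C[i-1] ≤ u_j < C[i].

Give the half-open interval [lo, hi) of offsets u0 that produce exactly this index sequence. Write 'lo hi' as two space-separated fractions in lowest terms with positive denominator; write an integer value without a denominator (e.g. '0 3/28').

C = [0, 1/3, 1/3, 17/27, 20/27, 22/27, 1]
j=0 picked index 1: u0 ∈ [0, 1/3)
j=1 picked index 1: u0 ∈ [-1/7, 4/21)
j=2 picked index 3: u0 ∈ [1/21, 65/189)
j=3 picked index 3: u0 ∈ [-2/21, 38/189)
j=4 picked index 4: u0 ∈ [11/189, 32/189)
j=5 picked index 6: u0 ∈ [19/189, 2/7)
j=6 picked index 6: u0 ∈ [-8/189, 1/7)
intersection: [19/189, 1/7)

19/189 1/7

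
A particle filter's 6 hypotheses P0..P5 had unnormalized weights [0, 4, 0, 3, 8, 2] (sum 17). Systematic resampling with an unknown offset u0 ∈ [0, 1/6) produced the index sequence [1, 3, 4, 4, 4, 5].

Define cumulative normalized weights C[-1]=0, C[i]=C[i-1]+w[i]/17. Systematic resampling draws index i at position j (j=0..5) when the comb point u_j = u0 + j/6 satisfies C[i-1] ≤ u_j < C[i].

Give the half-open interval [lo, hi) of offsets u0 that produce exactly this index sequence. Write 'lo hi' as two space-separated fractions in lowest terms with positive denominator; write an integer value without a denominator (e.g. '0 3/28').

C = [0, 4/17, 4/17, 7/17, 15/17, 1]
j=0 picked index 1: u0 ∈ [0, 4/17)
j=1 picked index 3: u0 ∈ [7/102, 25/102)
j=2 picked index 4: u0 ∈ [4/51, 28/51)
j=3 picked index 4: u0 ∈ [-3/34, 13/34)
j=4 picked index 4: u0 ∈ [-13/51, 11/51)
j=5 picked index 5: u0 ∈ [5/102, 1/6)
intersection: [4/51, 1/6)

4/51 1/6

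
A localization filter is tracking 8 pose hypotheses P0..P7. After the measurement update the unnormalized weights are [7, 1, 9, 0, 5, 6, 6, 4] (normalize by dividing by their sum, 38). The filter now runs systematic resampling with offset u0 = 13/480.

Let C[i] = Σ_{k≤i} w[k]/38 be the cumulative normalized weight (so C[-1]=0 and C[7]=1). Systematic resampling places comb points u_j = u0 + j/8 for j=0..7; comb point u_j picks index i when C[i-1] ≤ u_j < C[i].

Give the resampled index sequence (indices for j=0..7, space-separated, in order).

0 0 2 2 4 5 6 7

C = [7/38, 4/19, 17/38, 17/38, 11/19, 14/19, 17/19, 1]
j=0: u_0=13/480 ∈ [0, 7/38) → index 0
j=1: u_1=73/480 ∈ [0, 7/38) → index 0
j=2: u_2=133/480 ∈ [4/19, 17/38) → index 2
j=3: u_3=193/480 ∈ [4/19, 17/38) → index 2
j=4: u_4=253/480 ∈ [17/38, 11/19) → index 4
j=5: u_5=313/480 ∈ [11/19, 14/19) → index 5
j=6: u_6=373/480 ∈ [14/19, 17/19) → index 6
j=7: u_7=433/480 ∈ [17/19, 1) → index 7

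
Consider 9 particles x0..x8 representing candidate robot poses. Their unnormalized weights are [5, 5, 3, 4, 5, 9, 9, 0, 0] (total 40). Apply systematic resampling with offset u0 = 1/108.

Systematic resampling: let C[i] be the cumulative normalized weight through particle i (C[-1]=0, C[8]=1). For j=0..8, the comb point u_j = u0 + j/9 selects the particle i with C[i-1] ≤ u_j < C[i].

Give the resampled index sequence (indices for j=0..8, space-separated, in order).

0 0 1 3 4 5 5 6 6

C = [1/8, 1/4, 13/40, 17/40, 11/20, 31/40, 1, 1, 1]
j=0: u_0=1/108 ∈ [0, 1/8) → index 0
j=1: u_1=13/108 ∈ [0, 1/8) → index 0
j=2: u_2=25/108 ∈ [1/8, 1/4) → index 1
j=3: u_3=37/108 ∈ [13/40, 17/40) → index 3
j=4: u_4=49/108 ∈ [17/40, 11/20) → index 4
j=5: u_5=61/108 ∈ [11/20, 31/40) → index 5
j=6: u_6=73/108 ∈ [11/20, 31/40) → index 5
j=7: u_7=85/108 ∈ [31/40, 1) → index 6
j=8: u_8=97/108 ∈ [31/40, 1) → index 6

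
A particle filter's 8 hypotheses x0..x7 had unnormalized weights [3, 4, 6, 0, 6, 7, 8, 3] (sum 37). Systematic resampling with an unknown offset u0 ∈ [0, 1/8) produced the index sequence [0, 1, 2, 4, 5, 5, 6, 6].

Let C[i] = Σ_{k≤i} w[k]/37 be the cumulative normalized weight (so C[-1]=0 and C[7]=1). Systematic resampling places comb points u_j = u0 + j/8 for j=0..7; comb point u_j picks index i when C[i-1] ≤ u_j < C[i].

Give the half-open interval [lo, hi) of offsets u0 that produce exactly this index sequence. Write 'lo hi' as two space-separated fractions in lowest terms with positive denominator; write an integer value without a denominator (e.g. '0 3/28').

C = [3/37, 7/37, 13/37, 13/37, 19/37, 26/37, 34/37, 1]
j=0 picked index 0: u0 ∈ [0, 3/37)
j=1 picked index 1: u0 ∈ [-13/296, 19/296)
j=2 picked index 2: u0 ∈ [-9/148, 15/148)
j=3 picked index 4: u0 ∈ [-7/296, 41/296)
j=4 picked index 5: u0 ∈ [1/74, 15/74)
j=5 picked index 5: u0 ∈ [-33/296, 23/296)
j=6 picked index 6: u0 ∈ [-7/148, 25/148)
j=7 picked index 6: u0 ∈ [-51/296, 13/296)
intersection: [1/74, 13/296)

1/74 13/296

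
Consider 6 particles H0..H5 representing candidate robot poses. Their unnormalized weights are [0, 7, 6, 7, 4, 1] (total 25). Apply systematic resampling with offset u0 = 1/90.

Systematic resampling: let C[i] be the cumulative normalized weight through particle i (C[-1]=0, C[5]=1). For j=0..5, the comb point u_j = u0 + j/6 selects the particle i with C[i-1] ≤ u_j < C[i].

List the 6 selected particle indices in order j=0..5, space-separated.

1 1 2 2 3 4

C = [0, 7/25, 13/25, 4/5, 24/25, 1]
j=0: u_0=1/90 ∈ [0, 7/25) → index 1
j=1: u_1=8/45 ∈ [0, 7/25) → index 1
j=2: u_2=31/90 ∈ [7/25, 13/25) → index 2
j=3: u_3=23/45 ∈ [7/25, 13/25) → index 2
j=4: u_4=61/90 ∈ [13/25, 4/5) → index 3
j=5: u_5=38/45 ∈ [4/5, 24/25) → index 4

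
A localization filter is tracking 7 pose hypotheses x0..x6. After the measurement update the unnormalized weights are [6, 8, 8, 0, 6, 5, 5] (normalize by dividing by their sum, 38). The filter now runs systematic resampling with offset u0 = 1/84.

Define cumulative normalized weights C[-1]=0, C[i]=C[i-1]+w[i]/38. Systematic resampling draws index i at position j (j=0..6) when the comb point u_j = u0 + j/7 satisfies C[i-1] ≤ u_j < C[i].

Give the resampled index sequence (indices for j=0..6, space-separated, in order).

0 0 1 2 4 4 6

C = [3/19, 7/19, 11/19, 11/19, 14/19, 33/38, 1]
j=0: u_0=1/84 ∈ [0, 3/19) → index 0
j=1: u_1=13/84 ∈ [0, 3/19) → index 0
j=2: u_2=25/84 ∈ [3/19, 7/19) → index 1
j=3: u_3=37/84 ∈ [7/19, 11/19) → index 2
j=4: u_4=7/12 ∈ [11/19, 14/19) → index 4
j=5: u_5=61/84 ∈ [11/19, 14/19) → index 4
j=6: u_6=73/84 ∈ [33/38, 1) → index 6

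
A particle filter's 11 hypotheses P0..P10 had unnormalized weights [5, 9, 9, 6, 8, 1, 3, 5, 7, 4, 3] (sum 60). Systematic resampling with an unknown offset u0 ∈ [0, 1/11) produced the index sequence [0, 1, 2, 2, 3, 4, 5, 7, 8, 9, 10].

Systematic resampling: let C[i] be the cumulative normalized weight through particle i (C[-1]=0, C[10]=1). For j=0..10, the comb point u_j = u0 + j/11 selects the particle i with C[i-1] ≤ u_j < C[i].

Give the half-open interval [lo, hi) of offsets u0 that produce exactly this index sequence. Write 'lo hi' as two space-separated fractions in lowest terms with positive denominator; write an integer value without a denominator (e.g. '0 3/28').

47/660 1/12

C = [1/12, 7/30, 23/60, 29/60, 37/60, 19/30, 41/60, 23/30, 53/60, 19/20, 1]
j=0 picked index 0: u0 ∈ [0, 1/12)
j=1 picked index 1: u0 ∈ [-1/132, 47/330)
j=2 picked index 2: u0 ∈ [17/330, 133/660)
j=3 picked index 2: u0 ∈ [-13/330, 73/660)
j=4 picked index 3: u0 ∈ [13/660, 79/660)
j=5 picked index 4: u0 ∈ [19/660, 107/660)
j=6 picked index 5: u0 ∈ [47/660, 29/330)
j=7 picked index 7: u0 ∈ [31/660, 43/330)
j=8 picked index 8: u0 ∈ [13/330, 103/660)
j=9 picked index 9: u0 ∈ [43/660, 29/220)
j=10 picked index 10: u0 ∈ [9/220, 1/11)
intersection: [47/660, 1/12)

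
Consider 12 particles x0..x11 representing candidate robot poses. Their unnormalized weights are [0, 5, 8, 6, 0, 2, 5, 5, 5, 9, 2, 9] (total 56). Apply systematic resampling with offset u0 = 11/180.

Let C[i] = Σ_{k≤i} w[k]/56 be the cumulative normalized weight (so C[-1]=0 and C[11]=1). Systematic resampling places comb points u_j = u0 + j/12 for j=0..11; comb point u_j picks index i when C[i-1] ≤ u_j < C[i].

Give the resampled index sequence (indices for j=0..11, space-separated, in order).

1 2 2 3 6 7 8 9 9 10 11 11

C = [0, 5/56, 13/56, 19/56, 19/56, 3/8, 13/28, 31/56, 9/14, 45/56, 47/56, 1]
j=0: u_0=11/180 ∈ [0, 5/56) → index 1
j=1: u_1=13/90 ∈ [5/56, 13/56) → index 2
j=2: u_2=41/180 ∈ [5/56, 13/56) → index 2
j=3: u_3=14/45 ∈ [13/56, 19/56) → index 3
j=4: u_4=71/180 ∈ [3/8, 13/28) → index 6
j=5: u_5=43/90 ∈ [13/28, 31/56) → index 7
j=6: u_6=101/180 ∈ [31/56, 9/14) → index 8
j=7: u_7=29/45 ∈ [9/14, 45/56) → index 9
j=8: u_8=131/180 ∈ [9/14, 45/56) → index 9
j=9: u_9=73/90 ∈ [45/56, 47/56) → index 10
j=10: u_10=161/180 ∈ [47/56, 1) → index 11
j=11: u_11=44/45 ∈ [47/56, 1) → index 11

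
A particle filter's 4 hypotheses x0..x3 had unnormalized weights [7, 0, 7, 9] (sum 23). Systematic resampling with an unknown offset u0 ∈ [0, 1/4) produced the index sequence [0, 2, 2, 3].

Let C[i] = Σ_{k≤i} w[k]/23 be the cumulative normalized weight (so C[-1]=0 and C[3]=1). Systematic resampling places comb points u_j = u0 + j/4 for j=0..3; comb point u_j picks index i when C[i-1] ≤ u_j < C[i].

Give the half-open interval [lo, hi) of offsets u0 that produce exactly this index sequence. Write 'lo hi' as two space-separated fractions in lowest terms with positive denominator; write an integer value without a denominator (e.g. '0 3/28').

C = [7/23, 7/23, 14/23, 1]
j=0 picked index 0: u0 ∈ [0, 7/23)
j=1 picked index 2: u0 ∈ [5/92, 33/92)
j=2 picked index 2: u0 ∈ [-9/46, 5/46)
j=3 picked index 3: u0 ∈ [-13/92, 1/4)
intersection: [5/92, 5/46)

5/92 5/46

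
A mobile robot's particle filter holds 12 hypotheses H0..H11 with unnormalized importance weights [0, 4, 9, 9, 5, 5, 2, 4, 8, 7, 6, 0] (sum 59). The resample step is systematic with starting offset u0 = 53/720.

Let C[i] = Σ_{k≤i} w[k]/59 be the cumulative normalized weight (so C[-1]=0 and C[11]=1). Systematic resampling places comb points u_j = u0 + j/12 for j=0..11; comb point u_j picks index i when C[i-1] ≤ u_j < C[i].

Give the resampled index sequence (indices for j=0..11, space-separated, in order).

2 2 3 3 4 5 6 8 8 9 10 10

C = [0, 4/59, 13/59, 22/59, 27/59, 32/59, 34/59, 38/59, 46/59, 53/59, 1, 1]
j=0: u_0=53/720 ∈ [4/59, 13/59) → index 2
j=1: u_1=113/720 ∈ [4/59, 13/59) → index 2
j=2: u_2=173/720 ∈ [13/59, 22/59) → index 3
j=3: u_3=233/720 ∈ [13/59, 22/59) → index 3
j=4: u_4=293/720 ∈ [22/59, 27/59) → index 4
j=5: u_5=353/720 ∈ [27/59, 32/59) → index 5
j=6: u_6=413/720 ∈ [32/59, 34/59) → index 6
j=7: u_7=473/720 ∈ [38/59, 46/59) → index 8
j=8: u_8=533/720 ∈ [38/59, 46/59) → index 8
j=9: u_9=593/720 ∈ [46/59, 53/59) → index 9
j=10: u_10=653/720 ∈ [53/59, 1) → index 10
j=11: u_11=713/720 ∈ [53/59, 1) → index 10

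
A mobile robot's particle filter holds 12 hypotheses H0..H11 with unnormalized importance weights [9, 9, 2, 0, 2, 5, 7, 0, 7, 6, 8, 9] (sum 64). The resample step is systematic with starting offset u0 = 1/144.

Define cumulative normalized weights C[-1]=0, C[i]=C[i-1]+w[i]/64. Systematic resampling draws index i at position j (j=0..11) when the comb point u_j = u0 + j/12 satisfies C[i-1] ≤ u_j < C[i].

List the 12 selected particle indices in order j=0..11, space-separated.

0 0 1 1 4 6 6 8 9 10 10 11

C = [9/64, 9/32, 5/16, 5/16, 11/32, 27/64, 17/32, 17/32, 41/64, 47/64, 55/64, 1]
j=0: u_0=1/144 ∈ [0, 9/64) → index 0
j=1: u_1=13/144 ∈ [0, 9/64) → index 0
j=2: u_2=25/144 ∈ [9/64, 9/32) → index 1
j=3: u_3=37/144 ∈ [9/64, 9/32) → index 1
j=4: u_4=49/144 ∈ [5/16, 11/32) → index 4
j=5: u_5=61/144 ∈ [27/64, 17/32) → index 6
j=6: u_6=73/144 ∈ [27/64, 17/32) → index 6
j=7: u_7=85/144 ∈ [17/32, 41/64) → index 8
j=8: u_8=97/144 ∈ [41/64, 47/64) → index 9
j=9: u_9=109/144 ∈ [47/64, 55/64) → index 10
j=10: u_10=121/144 ∈ [47/64, 55/64) → index 10
j=11: u_11=133/144 ∈ [55/64, 1) → index 11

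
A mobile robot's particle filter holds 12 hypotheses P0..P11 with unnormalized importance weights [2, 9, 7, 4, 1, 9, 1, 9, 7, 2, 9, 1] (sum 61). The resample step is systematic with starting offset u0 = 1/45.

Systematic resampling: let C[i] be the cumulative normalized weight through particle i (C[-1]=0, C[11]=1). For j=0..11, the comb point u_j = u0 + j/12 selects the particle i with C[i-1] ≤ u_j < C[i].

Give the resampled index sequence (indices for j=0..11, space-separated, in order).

0 1 2 2 3 5 5 7 8 8 10 10

C = [2/61, 11/61, 18/61, 22/61, 23/61, 32/61, 33/61, 42/61, 49/61, 51/61, 60/61, 1]
j=0: u_0=1/45 ∈ [0, 2/61) → index 0
j=1: u_1=19/180 ∈ [2/61, 11/61) → index 1
j=2: u_2=17/90 ∈ [11/61, 18/61) → index 2
j=3: u_3=49/180 ∈ [11/61, 18/61) → index 2
j=4: u_4=16/45 ∈ [18/61, 22/61) → index 3
j=5: u_5=79/180 ∈ [23/61, 32/61) → index 5
j=6: u_6=47/90 ∈ [23/61, 32/61) → index 5
j=7: u_7=109/180 ∈ [33/61, 42/61) → index 7
j=8: u_8=31/45 ∈ [42/61, 49/61) → index 8
j=9: u_9=139/180 ∈ [42/61, 49/61) → index 8
j=10: u_10=77/90 ∈ [51/61, 60/61) → index 10
j=11: u_11=169/180 ∈ [51/61, 60/61) → index 10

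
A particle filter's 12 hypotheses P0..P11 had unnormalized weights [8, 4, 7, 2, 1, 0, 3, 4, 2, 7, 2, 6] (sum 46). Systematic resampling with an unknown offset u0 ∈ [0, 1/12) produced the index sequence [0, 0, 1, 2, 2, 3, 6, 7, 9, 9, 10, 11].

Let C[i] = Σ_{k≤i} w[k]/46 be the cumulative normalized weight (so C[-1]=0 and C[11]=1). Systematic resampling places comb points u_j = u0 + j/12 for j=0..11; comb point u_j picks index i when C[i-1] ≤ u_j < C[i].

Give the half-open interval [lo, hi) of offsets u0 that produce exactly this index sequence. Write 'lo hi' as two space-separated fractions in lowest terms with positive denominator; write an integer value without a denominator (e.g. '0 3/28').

1/92 5/138

C = [4/23, 6/23, 19/46, 21/46, 11/23, 11/23, 25/46, 29/46, 31/46, 19/23, 20/23, 1]
j=0 picked index 0: u0 ∈ [0, 4/23)
j=1 picked index 0: u0 ∈ [-1/12, 25/276)
j=2 picked index 1: u0 ∈ [1/138, 13/138)
j=3 picked index 2: u0 ∈ [1/92, 15/92)
j=4 picked index 2: u0 ∈ [-5/69, 11/138)
j=5 picked index 3: u0 ∈ [-1/276, 11/276)
j=6 picked index 6: u0 ∈ [-1/46, 1/23)
j=7 picked index 7: u0 ∈ [-11/276, 13/276)
j=8 picked index 9: u0 ∈ [1/138, 11/69)
j=9 picked index 9: u0 ∈ [-7/92, 7/92)
j=10 picked index 10: u0 ∈ [-1/138, 5/138)
j=11 picked index 11: u0 ∈ [-13/276, 1/12)
intersection: [1/92, 5/138)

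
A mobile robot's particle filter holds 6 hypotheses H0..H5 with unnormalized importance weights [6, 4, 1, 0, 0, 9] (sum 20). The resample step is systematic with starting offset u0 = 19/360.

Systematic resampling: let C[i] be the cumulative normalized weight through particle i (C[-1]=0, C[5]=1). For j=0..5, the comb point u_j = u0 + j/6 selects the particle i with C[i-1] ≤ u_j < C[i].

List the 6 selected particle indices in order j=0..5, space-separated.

C = [3/10, 1/2, 11/20, 11/20, 11/20, 1]
j=0: u_0=19/360 ∈ [0, 3/10) → index 0
j=1: u_1=79/360 ∈ [0, 3/10) → index 0
j=2: u_2=139/360 ∈ [3/10, 1/2) → index 1
j=3: u_3=199/360 ∈ [11/20, 1) → index 5
j=4: u_4=259/360 ∈ [11/20, 1) → index 5
j=5: u_5=319/360 ∈ [11/20, 1) → index 5

0 0 1 5 5 5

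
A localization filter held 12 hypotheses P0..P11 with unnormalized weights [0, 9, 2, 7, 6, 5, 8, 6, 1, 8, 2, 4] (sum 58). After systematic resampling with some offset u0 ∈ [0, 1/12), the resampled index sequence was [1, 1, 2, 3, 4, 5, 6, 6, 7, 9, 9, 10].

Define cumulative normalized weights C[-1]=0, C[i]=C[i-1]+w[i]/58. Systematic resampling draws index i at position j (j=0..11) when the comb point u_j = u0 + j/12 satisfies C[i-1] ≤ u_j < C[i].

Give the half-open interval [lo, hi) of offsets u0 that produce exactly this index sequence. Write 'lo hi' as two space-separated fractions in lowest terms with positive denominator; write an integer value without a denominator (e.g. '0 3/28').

1/116 5/348

C = [0, 9/58, 11/58, 9/29, 12/29, 1/2, 37/58, 43/58, 22/29, 26/29, 27/29, 1]
j=0 picked index 1: u0 ∈ [0, 9/58)
j=1 picked index 1: u0 ∈ [-1/12, 25/348)
j=2 picked index 2: u0 ∈ [-1/87, 2/87)
j=3 picked index 3: u0 ∈ [-7/116, 7/116)
j=4 picked index 4: u0 ∈ [-2/87, 7/87)
j=5 picked index 5: u0 ∈ [-1/348, 1/12)
j=6 picked index 6: u0 ∈ [0, 4/29)
j=7 picked index 6: u0 ∈ [-1/12, 19/348)
j=8 picked index 7: u0 ∈ [-5/174, 13/174)
j=9 picked index 9: u0 ∈ [1/116, 17/116)
j=10 picked index 9: u0 ∈ [-13/174, 11/174)
j=11 picked index 10: u0 ∈ [-7/348, 5/348)
intersection: [1/116, 5/348)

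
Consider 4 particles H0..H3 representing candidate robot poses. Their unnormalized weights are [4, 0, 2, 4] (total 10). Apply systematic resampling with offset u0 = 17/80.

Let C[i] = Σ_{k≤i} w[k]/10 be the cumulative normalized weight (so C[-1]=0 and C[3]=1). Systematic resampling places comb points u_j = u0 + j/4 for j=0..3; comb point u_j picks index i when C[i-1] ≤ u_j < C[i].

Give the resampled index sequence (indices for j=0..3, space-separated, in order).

0 2 3 3

C = [2/5, 2/5, 3/5, 1]
j=0: u_0=17/80 ∈ [0, 2/5) → index 0
j=1: u_1=37/80 ∈ [2/5, 3/5) → index 2
j=2: u_2=57/80 ∈ [3/5, 1) → index 3
j=3: u_3=77/80 ∈ [3/5, 1) → index 3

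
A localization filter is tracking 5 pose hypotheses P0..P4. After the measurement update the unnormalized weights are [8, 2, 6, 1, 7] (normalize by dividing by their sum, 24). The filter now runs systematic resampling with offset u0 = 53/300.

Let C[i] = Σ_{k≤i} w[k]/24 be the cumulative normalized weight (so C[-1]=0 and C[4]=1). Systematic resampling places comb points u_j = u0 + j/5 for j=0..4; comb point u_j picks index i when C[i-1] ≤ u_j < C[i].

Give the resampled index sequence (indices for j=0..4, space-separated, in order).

C = [1/3, 5/12, 2/3, 17/24, 1]
j=0: u_0=53/300 ∈ [0, 1/3) → index 0
j=1: u_1=113/300 ∈ [1/3, 5/12) → index 1
j=2: u_2=173/300 ∈ [5/12, 2/3) → index 2
j=3: u_3=233/300 ∈ [17/24, 1) → index 4
j=4: u_4=293/300 ∈ [17/24, 1) → index 4

0 1 2 4 4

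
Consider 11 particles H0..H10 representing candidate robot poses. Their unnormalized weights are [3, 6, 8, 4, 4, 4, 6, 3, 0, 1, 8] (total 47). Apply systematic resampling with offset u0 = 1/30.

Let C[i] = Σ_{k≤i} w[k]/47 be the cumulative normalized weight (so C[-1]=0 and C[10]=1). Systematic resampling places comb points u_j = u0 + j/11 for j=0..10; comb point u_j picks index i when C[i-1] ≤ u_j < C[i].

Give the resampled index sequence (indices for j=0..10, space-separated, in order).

0 1 2 2 3 4 5 6 7 10 10

C = [3/47, 9/47, 17/47, 21/47, 25/47, 29/47, 35/47, 38/47, 38/47, 39/47, 1]
j=0: u_0=1/30 ∈ [0, 3/47) → index 0
j=1: u_1=41/330 ∈ [3/47, 9/47) → index 1
j=2: u_2=71/330 ∈ [9/47, 17/47) → index 2
j=3: u_3=101/330 ∈ [9/47, 17/47) → index 2
j=4: u_4=131/330 ∈ [17/47, 21/47) → index 3
j=5: u_5=161/330 ∈ [21/47, 25/47) → index 4
j=6: u_6=191/330 ∈ [25/47, 29/47) → index 5
j=7: u_7=221/330 ∈ [29/47, 35/47) → index 6
j=8: u_8=251/330 ∈ [35/47, 38/47) → index 7
j=9: u_9=281/330 ∈ [39/47, 1) → index 10
j=10: u_10=311/330 ∈ [39/47, 1) → index 10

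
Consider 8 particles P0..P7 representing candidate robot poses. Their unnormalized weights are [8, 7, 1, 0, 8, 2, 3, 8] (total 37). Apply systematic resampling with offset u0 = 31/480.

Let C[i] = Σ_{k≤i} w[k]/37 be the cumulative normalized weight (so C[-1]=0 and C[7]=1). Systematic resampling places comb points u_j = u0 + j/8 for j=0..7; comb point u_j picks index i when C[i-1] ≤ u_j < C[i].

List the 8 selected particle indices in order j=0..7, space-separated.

0 0 1 4 4 5 7 7

C = [8/37, 15/37, 16/37, 16/37, 24/37, 26/37, 29/37, 1]
j=0: u_0=31/480 ∈ [0, 8/37) → index 0
j=1: u_1=91/480 ∈ [0, 8/37) → index 0
j=2: u_2=151/480 ∈ [8/37, 15/37) → index 1
j=3: u_3=211/480 ∈ [16/37, 24/37) → index 4
j=4: u_4=271/480 ∈ [16/37, 24/37) → index 4
j=5: u_5=331/480 ∈ [24/37, 26/37) → index 5
j=6: u_6=391/480 ∈ [29/37, 1) → index 7
j=7: u_7=451/480 ∈ [29/37, 1) → index 7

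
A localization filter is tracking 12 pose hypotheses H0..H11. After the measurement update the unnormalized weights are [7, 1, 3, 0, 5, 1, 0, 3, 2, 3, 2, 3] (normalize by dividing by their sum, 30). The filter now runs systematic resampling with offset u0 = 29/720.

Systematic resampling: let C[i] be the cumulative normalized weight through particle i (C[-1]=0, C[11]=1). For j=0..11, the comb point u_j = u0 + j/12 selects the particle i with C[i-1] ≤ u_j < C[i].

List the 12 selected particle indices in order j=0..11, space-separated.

C = [7/30, 4/15, 11/30, 11/30, 8/15, 17/30, 17/30, 2/3, 11/15, 5/6, 9/10, 1]
j=0: u_0=29/720 ∈ [0, 7/30) → index 0
j=1: u_1=89/720 ∈ [0, 7/30) → index 0
j=2: u_2=149/720 ∈ [0, 7/30) → index 0
j=3: u_3=209/720 ∈ [4/15, 11/30) → index 2
j=4: u_4=269/720 ∈ [11/30, 8/15) → index 4
j=5: u_5=329/720 ∈ [11/30, 8/15) → index 4
j=6: u_6=389/720 ∈ [8/15, 17/30) → index 5
j=7: u_7=449/720 ∈ [17/30, 2/3) → index 7
j=8: u_8=509/720 ∈ [2/3, 11/15) → index 8
j=9: u_9=569/720 ∈ [11/15, 5/6) → index 9
j=10: u_10=629/720 ∈ [5/6, 9/10) → index 10
j=11: u_11=689/720 ∈ [9/10, 1) → index 11

0 0 0 2 4 4 5 7 8 9 10 11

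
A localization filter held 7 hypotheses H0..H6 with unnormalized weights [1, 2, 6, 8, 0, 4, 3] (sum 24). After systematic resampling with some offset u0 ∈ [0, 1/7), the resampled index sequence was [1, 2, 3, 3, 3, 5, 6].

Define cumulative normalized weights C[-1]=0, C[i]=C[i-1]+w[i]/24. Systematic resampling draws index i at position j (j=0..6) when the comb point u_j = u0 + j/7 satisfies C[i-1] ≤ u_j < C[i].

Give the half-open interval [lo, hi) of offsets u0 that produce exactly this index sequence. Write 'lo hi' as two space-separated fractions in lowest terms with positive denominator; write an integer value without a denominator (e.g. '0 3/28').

5/56 1/8

C = [1/24, 1/8, 3/8, 17/24, 17/24, 7/8, 1]
j=0 picked index 1: u0 ∈ [1/24, 1/8)
j=1 picked index 2: u0 ∈ [-1/56, 13/56)
j=2 picked index 3: u0 ∈ [5/56, 71/168)
j=3 picked index 3: u0 ∈ [-3/56, 47/168)
j=4 picked index 3: u0 ∈ [-11/56, 23/168)
j=5 picked index 5: u0 ∈ [-1/168, 9/56)
j=6 picked index 6: u0 ∈ [1/56, 1/7)
intersection: [5/56, 1/8)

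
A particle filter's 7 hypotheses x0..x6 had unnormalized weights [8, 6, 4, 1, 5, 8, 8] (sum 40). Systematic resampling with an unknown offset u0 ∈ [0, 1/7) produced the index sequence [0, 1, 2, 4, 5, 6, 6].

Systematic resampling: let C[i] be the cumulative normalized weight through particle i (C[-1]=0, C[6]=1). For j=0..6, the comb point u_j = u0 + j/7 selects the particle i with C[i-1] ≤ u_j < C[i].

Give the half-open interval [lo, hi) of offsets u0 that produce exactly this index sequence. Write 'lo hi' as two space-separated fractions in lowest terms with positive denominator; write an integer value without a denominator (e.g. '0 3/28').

C = [1/5, 7/20, 9/20, 19/40, 3/5, 4/5, 1]
j=0 picked index 0: u0 ∈ [0, 1/5)
j=1 picked index 1: u0 ∈ [2/35, 29/140)
j=2 picked index 2: u0 ∈ [9/140, 23/140)
j=3 picked index 4: u0 ∈ [13/280, 6/35)
j=4 picked index 5: u0 ∈ [1/35, 8/35)
j=5 picked index 6: u0 ∈ [3/35, 2/7)
j=6 picked index 6: u0 ∈ [-2/35, 1/7)
intersection: [3/35, 1/7)

3/35 1/7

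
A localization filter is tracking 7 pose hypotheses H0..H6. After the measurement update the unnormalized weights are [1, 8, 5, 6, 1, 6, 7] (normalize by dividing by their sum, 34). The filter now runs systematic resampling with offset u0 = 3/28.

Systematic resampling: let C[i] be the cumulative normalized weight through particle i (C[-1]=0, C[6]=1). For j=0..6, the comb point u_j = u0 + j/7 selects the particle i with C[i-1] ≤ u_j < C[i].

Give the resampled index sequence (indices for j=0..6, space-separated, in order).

1 1 2 3 5 6 6

C = [1/34, 9/34, 7/17, 10/17, 21/34, 27/34, 1]
j=0: u_0=3/28 ∈ [1/34, 9/34) → index 1
j=1: u_1=1/4 ∈ [1/34, 9/34) → index 1
j=2: u_2=11/28 ∈ [9/34, 7/17) → index 2
j=3: u_3=15/28 ∈ [7/17, 10/17) → index 3
j=4: u_4=19/28 ∈ [21/34, 27/34) → index 5
j=5: u_5=23/28 ∈ [27/34, 1) → index 6
j=6: u_6=27/28 ∈ [27/34, 1) → index 6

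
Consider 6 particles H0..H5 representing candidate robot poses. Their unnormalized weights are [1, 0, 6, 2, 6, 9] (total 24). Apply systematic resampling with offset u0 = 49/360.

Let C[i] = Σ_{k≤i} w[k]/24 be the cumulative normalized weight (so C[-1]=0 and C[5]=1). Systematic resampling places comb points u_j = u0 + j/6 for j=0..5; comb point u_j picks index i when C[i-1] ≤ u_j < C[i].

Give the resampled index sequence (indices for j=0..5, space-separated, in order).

C = [1/24, 1/24, 7/24, 3/8, 5/8, 1]
j=0: u_0=49/360 ∈ [1/24, 7/24) → index 2
j=1: u_1=109/360 ∈ [7/24, 3/8) → index 3
j=2: u_2=169/360 ∈ [3/8, 5/8) → index 4
j=3: u_3=229/360 ∈ [5/8, 1) → index 5
j=4: u_4=289/360 ∈ [5/8, 1) → index 5
j=5: u_5=349/360 ∈ [5/8, 1) → index 5

2 3 4 5 5 5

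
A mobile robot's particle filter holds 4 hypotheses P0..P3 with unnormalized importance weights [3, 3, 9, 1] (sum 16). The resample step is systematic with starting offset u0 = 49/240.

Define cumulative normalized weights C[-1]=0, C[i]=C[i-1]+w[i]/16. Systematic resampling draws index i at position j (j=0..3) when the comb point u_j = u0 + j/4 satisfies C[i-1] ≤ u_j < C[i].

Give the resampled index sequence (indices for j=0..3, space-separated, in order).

1 2 2 3

C = [3/16, 3/8, 15/16, 1]
j=0: u_0=49/240 ∈ [3/16, 3/8) → index 1
j=1: u_1=109/240 ∈ [3/8, 15/16) → index 2
j=2: u_2=169/240 ∈ [3/8, 15/16) → index 2
j=3: u_3=229/240 ∈ [15/16, 1) → index 3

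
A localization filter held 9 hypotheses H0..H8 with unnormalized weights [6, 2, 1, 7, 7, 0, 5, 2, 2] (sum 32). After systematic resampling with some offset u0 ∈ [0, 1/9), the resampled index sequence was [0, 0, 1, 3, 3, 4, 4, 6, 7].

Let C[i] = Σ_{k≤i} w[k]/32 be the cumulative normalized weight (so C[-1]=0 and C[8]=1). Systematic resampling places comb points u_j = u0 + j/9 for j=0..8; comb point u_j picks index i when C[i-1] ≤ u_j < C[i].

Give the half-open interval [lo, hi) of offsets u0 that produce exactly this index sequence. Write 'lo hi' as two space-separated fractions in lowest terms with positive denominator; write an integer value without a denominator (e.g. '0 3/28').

C = [3/16, 1/4, 9/32, 1/2, 23/32, 23/32, 7/8, 15/16, 1]
j=0 picked index 0: u0 ∈ [0, 3/16)
j=1 picked index 0: u0 ∈ [-1/9, 11/144)
j=2 picked index 1: u0 ∈ [-5/144, 1/36)
j=3 picked index 3: u0 ∈ [-5/96, 1/6)
j=4 picked index 3: u0 ∈ [-47/288, 1/18)
j=5 picked index 4: u0 ∈ [-1/18, 47/288)
j=6 picked index 4: u0 ∈ [-1/6, 5/96)
j=7 picked index 6: u0 ∈ [-17/288, 7/72)
j=8 picked index 7: u0 ∈ [-1/72, 7/144)
intersection: [0, 1/36)

0 1/36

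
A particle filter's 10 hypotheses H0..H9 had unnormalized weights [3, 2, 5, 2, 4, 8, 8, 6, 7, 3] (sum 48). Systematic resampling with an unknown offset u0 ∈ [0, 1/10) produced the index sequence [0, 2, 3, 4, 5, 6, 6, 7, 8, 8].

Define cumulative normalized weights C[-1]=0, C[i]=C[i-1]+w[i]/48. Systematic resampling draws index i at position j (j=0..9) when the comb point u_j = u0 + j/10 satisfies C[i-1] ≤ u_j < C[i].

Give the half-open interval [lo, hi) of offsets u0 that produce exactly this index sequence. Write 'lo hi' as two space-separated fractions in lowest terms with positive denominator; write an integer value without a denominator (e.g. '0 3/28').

C = [1/16, 5/48, 5/24, 1/4, 1/3, 1/2, 2/3, 19/24, 15/16, 1]
j=0 picked index 0: u0 ∈ [0, 1/16)
j=1 picked index 2: u0 ∈ [1/240, 13/120)
j=2 picked index 3: u0 ∈ [1/120, 1/20)
j=3 picked index 4: u0 ∈ [-1/20, 1/30)
j=4 picked index 5: u0 ∈ [-1/15, 1/10)
j=5 picked index 6: u0 ∈ [0, 1/6)
j=6 picked index 6: u0 ∈ [-1/10, 1/15)
j=7 picked index 7: u0 ∈ [-1/30, 11/120)
j=8 picked index 8: u0 ∈ [-1/120, 11/80)
j=9 picked index 8: u0 ∈ [-13/120, 3/80)
intersection: [1/120, 1/30)

1/120 1/30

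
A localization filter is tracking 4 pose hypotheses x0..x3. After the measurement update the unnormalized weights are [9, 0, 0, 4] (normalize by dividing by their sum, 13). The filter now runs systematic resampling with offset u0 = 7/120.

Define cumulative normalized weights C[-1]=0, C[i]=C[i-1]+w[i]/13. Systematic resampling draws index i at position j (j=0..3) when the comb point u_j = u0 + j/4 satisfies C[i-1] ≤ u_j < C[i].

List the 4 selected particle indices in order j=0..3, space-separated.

C = [9/13, 9/13, 9/13, 1]
j=0: u_0=7/120 ∈ [0, 9/13) → index 0
j=1: u_1=37/120 ∈ [0, 9/13) → index 0
j=2: u_2=67/120 ∈ [0, 9/13) → index 0
j=3: u_3=97/120 ∈ [9/13, 1) → index 3

0 0 0 3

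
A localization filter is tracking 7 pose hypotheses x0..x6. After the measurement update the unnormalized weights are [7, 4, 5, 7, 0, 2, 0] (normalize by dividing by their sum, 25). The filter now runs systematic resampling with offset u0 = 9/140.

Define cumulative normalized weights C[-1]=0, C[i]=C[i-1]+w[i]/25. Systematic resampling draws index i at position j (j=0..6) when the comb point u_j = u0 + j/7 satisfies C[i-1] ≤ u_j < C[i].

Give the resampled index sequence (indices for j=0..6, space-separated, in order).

0 0 1 2 2 3 5

C = [7/25, 11/25, 16/25, 23/25, 23/25, 1, 1]
j=0: u_0=9/140 ∈ [0, 7/25) → index 0
j=1: u_1=29/140 ∈ [0, 7/25) → index 0
j=2: u_2=7/20 ∈ [7/25, 11/25) → index 1
j=3: u_3=69/140 ∈ [11/25, 16/25) → index 2
j=4: u_4=89/140 ∈ [11/25, 16/25) → index 2
j=5: u_5=109/140 ∈ [16/25, 23/25) → index 3
j=6: u_6=129/140 ∈ [23/25, 1) → index 5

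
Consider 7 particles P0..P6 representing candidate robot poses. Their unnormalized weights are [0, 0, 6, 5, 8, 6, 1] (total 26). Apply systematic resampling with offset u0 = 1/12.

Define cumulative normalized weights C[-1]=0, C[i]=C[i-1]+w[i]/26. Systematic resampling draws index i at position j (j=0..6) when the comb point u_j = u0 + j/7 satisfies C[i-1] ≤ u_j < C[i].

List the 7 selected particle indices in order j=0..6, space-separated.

2 2 3 4 4 5 5

C = [0, 0, 3/13, 11/26, 19/26, 25/26, 1]
j=0: u_0=1/12 ∈ [0, 3/13) → index 2
j=1: u_1=19/84 ∈ [0, 3/13) → index 2
j=2: u_2=31/84 ∈ [3/13, 11/26) → index 3
j=3: u_3=43/84 ∈ [11/26, 19/26) → index 4
j=4: u_4=55/84 ∈ [11/26, 19/26) → index 4
j=5: u_5=67/84 ∈ [19/26, 25/26) → index 5
j=6: u_6=79/84 ∈ [19/26, 25/26) → index 5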